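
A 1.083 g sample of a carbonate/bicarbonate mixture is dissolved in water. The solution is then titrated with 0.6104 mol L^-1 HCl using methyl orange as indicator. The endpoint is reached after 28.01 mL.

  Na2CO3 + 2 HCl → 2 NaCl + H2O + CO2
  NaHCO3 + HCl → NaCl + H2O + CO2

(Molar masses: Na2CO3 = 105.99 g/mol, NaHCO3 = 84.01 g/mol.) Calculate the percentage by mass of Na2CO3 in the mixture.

n(HCl) = 0.02801 × 0.6104 = 0.01710 mol
Let x = n(Na2CO3), y = n(NaHCO3).
Titrant: 2x + 1y = 0.01710;  mass: 105.99x + 84.01y = 1.083
Solving, x = 5.696 × 10^-3 mol, y = 5.705 × 10^-3 mol
mass of Na2CO3 = 5.696 × 10^-3 × 105.99 = 0.6038 g
% Na2CO3 = 0.6038 / 1.083 × 100 = 55.75 %

55.75 %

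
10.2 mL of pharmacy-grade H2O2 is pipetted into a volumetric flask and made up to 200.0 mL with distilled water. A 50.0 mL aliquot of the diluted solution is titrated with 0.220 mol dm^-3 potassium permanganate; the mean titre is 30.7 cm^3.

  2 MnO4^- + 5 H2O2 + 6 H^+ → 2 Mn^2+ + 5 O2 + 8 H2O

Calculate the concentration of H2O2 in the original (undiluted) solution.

6.62 mol/L

n(KMnO4) = 0.0307 × 0.220 = 6.75 × 10^-3 mol
From the 5:2 ratio, n(H2O2) in the aliquot = 5/2 × 6.75 × 10^-3 = 0.0169 mol
[H2O2]_dilute = 0.0169 / 0.0500 = 0.338 mol/L
Dilution factor = 200.0 / 10.2 = 19.61
[H2O2]_stock = 0.338 × 19.61 = 6.62 mol/L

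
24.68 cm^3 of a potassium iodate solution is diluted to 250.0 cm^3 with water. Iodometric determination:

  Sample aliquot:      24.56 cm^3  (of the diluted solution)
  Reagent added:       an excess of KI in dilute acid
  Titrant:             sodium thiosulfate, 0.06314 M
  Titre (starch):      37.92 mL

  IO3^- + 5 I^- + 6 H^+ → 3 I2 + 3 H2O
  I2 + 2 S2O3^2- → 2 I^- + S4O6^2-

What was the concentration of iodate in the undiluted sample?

n(S2O3^2-) = 0.03792 × 0.06314 = 2.394 × 10^-3 mol
n(I2) = n(S2O3^2-)/2 = 1.197 × 10^-3 mol
From the 1:3 ratio, n(IO3^-) in the aliquot = 1/3 × 1.197 × 10^-3 = 3.990 × 10^-4 mol
[IO3^-]_dilute = 3.990 × 10^-4 / 0.02456 = 0.01625 mol/L
[IO3^-]_original = 0.01625 × 250.0/24.68 = 0.1646 mol/L

0.1646 M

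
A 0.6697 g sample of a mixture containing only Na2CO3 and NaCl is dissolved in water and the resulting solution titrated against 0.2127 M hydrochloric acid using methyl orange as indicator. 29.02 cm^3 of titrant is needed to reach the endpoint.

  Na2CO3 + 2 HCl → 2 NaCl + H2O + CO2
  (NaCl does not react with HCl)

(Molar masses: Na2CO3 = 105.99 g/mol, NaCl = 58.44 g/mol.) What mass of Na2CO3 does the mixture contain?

n(HCl) = 0.02902 × 0.2127 = 6.173 × 10^-3 mol
Let x = n(Na2CO3), y = n(NaCl).
Titrant: 2x = 6.173 × 10^-3;  mass: 105.99x + 58.44y = 0.6697
Solving, x = 3.086 × 10^-3 mol, y = 5.862 × 10^-3 mol
mass of Na2CO3 = 3.086 × 10^-3 × 105.99 = 0.3271 g

0.3271 g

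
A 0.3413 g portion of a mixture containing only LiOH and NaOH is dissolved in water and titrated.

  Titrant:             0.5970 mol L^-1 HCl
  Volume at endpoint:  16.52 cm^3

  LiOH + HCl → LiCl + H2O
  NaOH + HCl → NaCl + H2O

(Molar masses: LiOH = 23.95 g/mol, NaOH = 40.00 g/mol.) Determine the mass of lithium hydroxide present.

0.07938 g

n(HCl) = 0.01652 × 0.5970 = 9.862 × 10^-3 mol
Let x = n(LiOH), y = n(NaOH).
Titrant: 1x + 1y = 9.862 × 10^-3;  mass: 23.95x + 40.00y = 0.3413
Solving, x = 3.314 × 10^-3 mol, y = 6.548 × 10^-3 mol
mass of LiOH = 3.314 × 10^-3 × 23.95 = 0.07938 g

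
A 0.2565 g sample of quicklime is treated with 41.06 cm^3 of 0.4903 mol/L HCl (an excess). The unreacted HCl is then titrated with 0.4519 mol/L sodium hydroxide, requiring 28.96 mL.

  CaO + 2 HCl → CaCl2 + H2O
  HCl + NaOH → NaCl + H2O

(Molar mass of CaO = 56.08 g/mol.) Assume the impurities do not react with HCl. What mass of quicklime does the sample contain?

0.1975 g

n(HCl) added = 0.04106 × 0.4903 = 0.02013 mol
n(NaOH) used in back-titration = 0.02896 × 0.4519 = 0.01309 mol
n(HCl) left over = 0.01309 mol (1:1 ratio)
n(HCl) consumed by analyte = 0.02013 − 0.01309 = 7.045 × 10^-3 mol
From the 1:2 ratio, n(CaO) = 1/2 × 7.045 × 10^-3 = 3.522 × 10^-3 mol
mass of CaO = 3.522 × 10^-3 × 56.08 = 0.1975 g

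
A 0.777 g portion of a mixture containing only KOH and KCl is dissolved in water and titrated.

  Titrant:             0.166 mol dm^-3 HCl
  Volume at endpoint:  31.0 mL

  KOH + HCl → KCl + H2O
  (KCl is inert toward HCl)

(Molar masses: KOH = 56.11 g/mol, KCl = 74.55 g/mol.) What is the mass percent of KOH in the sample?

37.2 %

n(HCl) = 0.0310 × 0.166 = 5.15 × 10^-3 mol
Let x = n(KOH), y = n(KCl).
Titrant: 1x = 5.15 × 10^-3;  mass: 56.11x + 74.55y = 0.777
Solving, x = 5.15 × 10^-3 mol, y = 6.55 × 10^-3 mol
mass of KOH = 5.15 × 10^-3 × 56.11 = 0.289 g
% KOH = 0.289 / 0.777 × 100 = 37.2 %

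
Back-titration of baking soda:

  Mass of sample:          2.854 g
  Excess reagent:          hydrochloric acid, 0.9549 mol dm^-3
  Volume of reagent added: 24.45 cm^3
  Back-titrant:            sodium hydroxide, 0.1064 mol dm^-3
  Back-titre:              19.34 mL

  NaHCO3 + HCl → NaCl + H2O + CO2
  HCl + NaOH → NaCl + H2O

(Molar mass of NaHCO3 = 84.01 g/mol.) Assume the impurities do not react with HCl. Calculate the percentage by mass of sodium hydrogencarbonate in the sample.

n(HCl) added = 0.02445 × 0.9549 = 0.02335 mol
n(NaOH) used in back-titration = 0.01934 × 0.1064 = 2.058 × 10^-3 mol
n(HCl) left over = 2.058 × 10^-3 mol (1:1 ratio)
n(HCl) consumed by analyte = 0.02335 − 2.058 × 10^-3 = 0.02129 mol
n(NaHCO3) = 0.02129 mol (1:1 ratio)
mass of NaHCO3 = 0.02129 × 84.01 = 1.789 g
% NaHCO3 = 1.789 / 2.854 × 100 = 62.67 %

62.67 %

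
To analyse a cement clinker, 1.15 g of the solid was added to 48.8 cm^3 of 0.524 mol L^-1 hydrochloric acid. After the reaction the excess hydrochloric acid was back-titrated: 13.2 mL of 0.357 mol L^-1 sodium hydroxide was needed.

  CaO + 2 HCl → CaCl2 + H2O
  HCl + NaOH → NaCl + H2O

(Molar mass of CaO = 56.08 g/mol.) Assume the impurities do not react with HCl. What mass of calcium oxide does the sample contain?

n(HCl) added = 0.0488 × 0.524 = 0.0256 mol
n(NaOH) used in back-titration = 0.0132 × 0.357 = 4.71 × 10^-3 mol
n(HCl) left over = 4.71 × 10^-3 mol (1:1 ratio)
n(HCl) consumed by analyte = 0.0256 − 4.71 × 10^-3 = 0.0209 mol
From the 1:2 ratio, n(CaO) = 1/2 × 0.0209 = 0.0104 mol
mass of CaO = 0.0104 × 56.08 = 0.585 g

0.585 g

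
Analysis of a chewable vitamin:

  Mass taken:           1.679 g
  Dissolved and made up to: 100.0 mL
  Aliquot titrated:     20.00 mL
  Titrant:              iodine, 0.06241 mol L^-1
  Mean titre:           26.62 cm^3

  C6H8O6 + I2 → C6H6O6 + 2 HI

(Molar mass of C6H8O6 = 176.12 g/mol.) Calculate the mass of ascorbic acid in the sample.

1.463 g

n(I2) per titration = 0.02662 × 0.06241 = 1.661 × 10^-3 mol
n(C6H8O6) in each aliquot = 1.661 × 10^-3 mol (1:1 ratio)
n(C6H8O6) in the whole flask = 1.661 × 10^-3 × 100.0/20.00 = 8.307 × 10^-3 mol
mass of C6H8O6 = 8.307 × 10^-3 × 176.12 = 1.463 g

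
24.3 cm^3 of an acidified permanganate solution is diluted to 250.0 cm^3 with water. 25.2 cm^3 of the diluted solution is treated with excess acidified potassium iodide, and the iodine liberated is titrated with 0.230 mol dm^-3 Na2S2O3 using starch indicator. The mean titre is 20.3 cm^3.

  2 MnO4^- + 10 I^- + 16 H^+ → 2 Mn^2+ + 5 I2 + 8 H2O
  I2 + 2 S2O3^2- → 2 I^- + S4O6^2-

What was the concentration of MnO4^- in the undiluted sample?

n(S2O3^2-) = 0.0203 × 0.230 = 4.67 × 10^-3 mol
n(I2) = n(S2O3^2-)/2 = 2.33 × 10^-3 mol
From the 2:5 ratio, n(MnO4^-) in the aliquot = 2/5 × 2.33 × 10^-3 = 9.34 × 10^-4 mol
[MnO4^-]_dilute = 9.34 × 10^-4 / 0.0252 = 0.0371 mol/L
[MnO4^-]_original = 0.0371 × 250.0/24.3 = 0.381 mol/L

0.381 mol/L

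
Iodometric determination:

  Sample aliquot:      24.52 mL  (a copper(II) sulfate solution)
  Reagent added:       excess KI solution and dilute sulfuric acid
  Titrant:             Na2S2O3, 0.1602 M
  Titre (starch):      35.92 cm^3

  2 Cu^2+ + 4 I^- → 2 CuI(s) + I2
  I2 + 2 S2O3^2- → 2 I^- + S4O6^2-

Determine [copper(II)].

0.2347 M

n(S2O3^2-) = 0.03592 × 0.1602 = 5.754 × 10^-3 mol
n(I2) = n(S2O3^2-)/2 = 2.877 × 10^-3 mol
From the 2:1 ratio, n(Cu2+) in the aliquot = 2/1 × 2.877 × 10^-3 = 5.754 × 10^-3 mol
[Cu2+] = 5.754 × 10^-3 / 0.02452 = 0.2347 mol/L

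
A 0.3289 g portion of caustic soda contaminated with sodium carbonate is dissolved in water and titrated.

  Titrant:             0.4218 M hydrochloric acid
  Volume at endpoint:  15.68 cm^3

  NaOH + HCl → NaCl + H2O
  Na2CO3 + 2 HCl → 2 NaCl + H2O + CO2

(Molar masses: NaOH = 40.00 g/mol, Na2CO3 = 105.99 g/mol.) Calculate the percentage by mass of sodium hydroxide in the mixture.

20.21 %

n(HCl) = 0.01568 × 0.4218 = 6.614 × 10^-3 mol
Let x = n(NaOH), y = n(Na2CO3).
Titrant: 1x + 2y = 6.614 × 10^-3;  mass: 40.00x + 105.99y = 0.3289
Solving, x = 1.662 × 10^-3 mol, y = 2.476 × 10^-3 mol
mass of NaOH = 1.662 × 10^-3 × 40.00 = 0.06649 g
% NaOH = 0.06649 / 0.3289 × 100 = 20.21 %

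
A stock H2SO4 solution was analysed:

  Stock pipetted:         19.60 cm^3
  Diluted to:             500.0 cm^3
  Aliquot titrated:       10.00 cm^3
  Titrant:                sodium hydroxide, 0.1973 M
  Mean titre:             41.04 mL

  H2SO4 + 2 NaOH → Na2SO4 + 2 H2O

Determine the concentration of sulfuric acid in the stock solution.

10.33 M

n(NaOH) = 0.04104 × 0.1973 = 8.097 × 10^-3 mol
From the 1:2 ratio, n(H2SO4) in the aliquot = 1/2 × 8.097 × 10^-3 = 4.049 × 10^-3 mol
[H2SO4]_dilute = 4.049 × 10^-3 / 0.01000 = 0.4049 mol/L
Dilution factor = 500.0 / 19.60 = 25.51
[H2SO4]_stock = 0.4049 × 25.51 = 10.33 mol/L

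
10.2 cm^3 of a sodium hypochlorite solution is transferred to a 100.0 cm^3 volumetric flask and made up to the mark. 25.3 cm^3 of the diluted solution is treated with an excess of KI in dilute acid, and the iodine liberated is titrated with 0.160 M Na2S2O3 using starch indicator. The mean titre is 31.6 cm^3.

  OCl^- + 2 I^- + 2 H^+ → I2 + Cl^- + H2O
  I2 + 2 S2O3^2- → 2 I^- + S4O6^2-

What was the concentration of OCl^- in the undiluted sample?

0.980 M

n(S2O3^2-) = 0.0316 × 0.160 = 5.06 × 10^-3 mol
n(I2) = n(S2O3^2-)/2 = 2.53 × 10^-3 mol
n(OCl^-) in the aliquot = 2.53 × 10^-3 mol (1:1 ratio)
[OCl^-]_dilute = 2.53 × 10^-3 / 0.0253 = 0.0999 mol/L
[OCl^-]_original = 0.0999 × 100.0/10.2 = 0.980 mol/L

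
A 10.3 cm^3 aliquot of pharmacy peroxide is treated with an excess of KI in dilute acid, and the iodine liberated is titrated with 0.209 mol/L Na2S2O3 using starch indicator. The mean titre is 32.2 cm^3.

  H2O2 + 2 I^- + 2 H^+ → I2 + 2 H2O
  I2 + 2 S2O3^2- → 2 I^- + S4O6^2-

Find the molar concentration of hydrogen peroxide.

n(S2O3^2-) = 0.0322 × 0.209 = 6.73 × 10^-3 mol
n(I2) = n(S2O3^2-)/2 = 3.36 × 10^-3 mol
n(H2O2) in the aliquot = 3.36 × 10^-3 mol (1:1 ratio)
[H2O2] = 3.36 × 10^-3 / 0.0103 = 0.327 mol/L

0.327 mol/L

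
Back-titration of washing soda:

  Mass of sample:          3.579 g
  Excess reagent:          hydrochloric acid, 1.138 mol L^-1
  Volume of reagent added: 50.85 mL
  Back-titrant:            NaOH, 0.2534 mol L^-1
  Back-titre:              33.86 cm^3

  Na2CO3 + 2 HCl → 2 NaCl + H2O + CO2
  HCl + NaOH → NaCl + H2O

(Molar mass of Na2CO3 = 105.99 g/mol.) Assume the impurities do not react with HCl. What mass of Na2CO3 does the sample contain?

2.612 g

n(HCl) added = 0.05085 × 1.138 = 0.05787 mol
n(NaOH) used in back-titration = 0.03386 × 0.2534 = 8.580 × 10^-3 mol
n(HCl) left over = 8.580 × 10^-3 mol (1:1 ratio)
n(HCl) consumed by analyte = 0.05787 − 8.580 × 10^-3 = 0.04929 mol
From the 1:2 ratio, n(Na2CO3) = 1/2 × 0.04929 = 0.02464 mol
mass of Na2CO3 = 0.02464 × 105.99 = 2.612 g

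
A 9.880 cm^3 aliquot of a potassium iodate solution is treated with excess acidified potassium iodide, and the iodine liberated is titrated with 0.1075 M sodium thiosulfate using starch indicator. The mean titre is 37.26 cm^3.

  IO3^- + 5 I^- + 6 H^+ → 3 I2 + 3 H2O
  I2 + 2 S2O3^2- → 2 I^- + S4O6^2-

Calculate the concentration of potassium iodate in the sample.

0.06757 M

n(S2O3^2-) = 0.03726 × 0.1075 = 4.005 × 10^-3 mol
n(I2) = n(S2O3^2-)/2 = 2.003 × 10^-3 mol
From the 1:3 ratio, n(IO3^-) in the aliquot = 1/3 × 2.003 × 10^-3 = 6.676 × 10^-4 mol
[IO3^-] = 6.676 × 10^-4 / 0.009880 = 0.06757 mol/L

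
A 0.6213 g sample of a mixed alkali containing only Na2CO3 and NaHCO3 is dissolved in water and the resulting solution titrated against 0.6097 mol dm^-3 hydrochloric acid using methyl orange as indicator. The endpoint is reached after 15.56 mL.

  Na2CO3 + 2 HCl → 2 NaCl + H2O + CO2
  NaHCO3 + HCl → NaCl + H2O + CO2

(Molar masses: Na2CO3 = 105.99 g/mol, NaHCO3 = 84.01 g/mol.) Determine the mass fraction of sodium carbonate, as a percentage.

48.32 %

n(HCl) = 0.01556 × 0.6097 = 9.487 × 10^-3 mol
Let x = n(Na2CO3), y = n(NaHCO3).
Titrant: 2x + 1y = 9.487 × 10^-3;  mass: 105.99x + 84.01y = 0.6213
Solving, x = 2.832 × 10^-3 mol, y = 3.822 × 10^-3 mol
mass of Na2CO3 = 2.832 × 10^-3 × 105.99 = 0.3002 g
% Na2CO3 = 0.3002 / 0.6213 × 100 = 48.32 %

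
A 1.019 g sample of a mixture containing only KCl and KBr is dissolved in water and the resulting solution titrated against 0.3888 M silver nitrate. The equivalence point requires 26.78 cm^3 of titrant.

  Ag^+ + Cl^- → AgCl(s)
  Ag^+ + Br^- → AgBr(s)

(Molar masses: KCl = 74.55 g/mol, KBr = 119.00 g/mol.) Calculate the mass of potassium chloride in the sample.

0.3690 g

n(AgNO3) = 0.02678 × 0.3888 = 0.01041 mol
Let x = n(KCl), y = n(KBr).
Titrant: 1x + 1y = 0.01041;  mass: 74.55x + 119.00y = 1.019
Solving, x = 4.950 × 10^-3 mol, y = 5.462 × 10^-3 mol
mass of KCl = 4.950 × 10^-3 × 74.55 = 0.3690 g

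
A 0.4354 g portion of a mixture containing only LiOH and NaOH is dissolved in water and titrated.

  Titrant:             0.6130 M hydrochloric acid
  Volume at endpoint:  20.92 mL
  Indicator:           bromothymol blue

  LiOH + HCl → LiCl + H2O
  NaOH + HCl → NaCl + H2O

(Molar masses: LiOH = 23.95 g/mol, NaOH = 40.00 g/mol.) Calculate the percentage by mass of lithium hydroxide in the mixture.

n(HCl) = 0.02092 × 0.6130 = 0.01282 mol
Let x = n(LiOH), y = n(NaOH).
Titrant: 1x + 1y = 0.01282;  mass: 23.95x + 40.00y = 0.4354
Solving, x = 4.832 × 10^-3 mol, y = 7.992 × 10^-3 mol
mass of LiOH = 4.832 × 10^-3 × 23.95 = 0.1157 g
% LiOH = 0.1157 / 0.4354 × 100 = 26.58 %

26.58 %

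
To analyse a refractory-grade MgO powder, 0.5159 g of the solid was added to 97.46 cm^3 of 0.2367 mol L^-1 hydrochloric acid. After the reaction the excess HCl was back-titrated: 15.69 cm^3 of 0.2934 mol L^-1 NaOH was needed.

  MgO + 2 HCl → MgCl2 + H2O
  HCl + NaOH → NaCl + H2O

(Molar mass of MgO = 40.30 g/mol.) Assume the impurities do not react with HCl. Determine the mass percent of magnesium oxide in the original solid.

72.12 %

n(HCl) added = 0.09746 × 0.2367 = 0.02307 mol
n(NaOH) used in back-titration = 0.01569 × 0.2934 = 4.603 × 10^-3 mol
n(HCl) left over = 4.603 × 10^-3 mol (1:1 ratio)
n(HCl) consumed by analyte = 0.02307 − 4.603 × 10^-3 = 0.01847 mol
From the 1:2 ratio, n(MgO) = 1/2 × 0.01847 = 9.233 × 10^-3 mol
mass of MgO = 9.233 × 10^-3 × 40.30 = 0.3721 g
% MgO = 0.3721 / 0.5159 × 100 = 72.12 %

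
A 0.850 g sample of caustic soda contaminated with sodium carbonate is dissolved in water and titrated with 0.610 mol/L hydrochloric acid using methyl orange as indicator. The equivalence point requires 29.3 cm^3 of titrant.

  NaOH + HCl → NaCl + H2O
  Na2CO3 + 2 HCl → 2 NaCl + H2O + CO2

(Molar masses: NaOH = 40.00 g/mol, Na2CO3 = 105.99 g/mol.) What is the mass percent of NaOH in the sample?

35.2 %

n(HCl) = 0.0293 × 0.610 = 0.0179 mol
Let x = n(NaOH), y = n(Na2CO3).
Titrant: 1x + 2y = 0.0179;  mass: 40.00x + 105.99y = 0.850
Solving, x = 7.48 × 10^-3 mol, y = 5.20 × 10^-3 mol
mass of NaOH = 7.48 × 10^-3 × 40.00 = 0.299 g
% NaOH = 0.299 / 0.850 × 100 = 35.2 %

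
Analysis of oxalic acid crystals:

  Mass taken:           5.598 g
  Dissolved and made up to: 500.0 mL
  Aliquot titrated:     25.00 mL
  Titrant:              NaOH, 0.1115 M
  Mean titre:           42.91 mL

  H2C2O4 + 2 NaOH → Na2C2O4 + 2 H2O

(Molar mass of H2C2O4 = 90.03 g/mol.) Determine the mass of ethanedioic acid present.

n(NaOH) per titration = 0.04291 × 0.1115 = 4.784 × 10^-3 mol
From the 1:2 ratio, n(H2C2O4) in each aliquot = 1/2 × 4.784 × 10^-3 = 2.392 × 10^-3 mol
n(H2C2O4) in the whole flask = 2.392 × 10^-3 × 500.0/25.00 = 0.04784 mol
mass of H2C2O4 = 0.04784 × 90.03 = 4.307 g

4.307 g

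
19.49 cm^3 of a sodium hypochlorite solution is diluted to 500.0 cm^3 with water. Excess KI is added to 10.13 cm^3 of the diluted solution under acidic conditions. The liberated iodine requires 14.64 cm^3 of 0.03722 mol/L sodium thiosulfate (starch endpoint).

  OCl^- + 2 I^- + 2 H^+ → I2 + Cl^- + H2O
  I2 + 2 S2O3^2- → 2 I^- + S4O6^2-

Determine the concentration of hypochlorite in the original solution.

n(S2O3^2-) = 0.01464 × 0.03722 = 5.449 × 10^-4 mol
n(I2) = n(S2O3^2-)/2 = 2.725 × 10^-4 mol
n(OCl^-) in the aliquot = 2.725 × 10^-4 mol (1:1 ratio)
[OCl^-]_dilute = 2.725 × 10^-4 / 0.01013 = 0.02690 mol/L
[OCl^-]_original = 0.02690 × 500.0/19.49 = 0.6900 mol/L

0.6900 mol/L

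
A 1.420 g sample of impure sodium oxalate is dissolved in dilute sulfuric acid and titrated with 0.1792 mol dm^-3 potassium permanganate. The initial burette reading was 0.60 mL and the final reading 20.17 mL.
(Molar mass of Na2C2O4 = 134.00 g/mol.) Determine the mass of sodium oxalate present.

2 MnO4^- + 5 C2O4^2- + 16 H^+ → 2 Mn^2+ + 10 CO2 + 8 H2O
n(KMnO4) = 0.01957 L × 0.1792 mol/L = 3.507 × 10^-3 mol
From the 5:2 ratio, n(Na2C2O4) = 5/2 × 3.507 × 10^-3 = 8.767 × 10^-3 mol
mass of Na2C2O4 = 8.767 × 10^-3 × 134.00 g/mol = 1.175 g

1.175 g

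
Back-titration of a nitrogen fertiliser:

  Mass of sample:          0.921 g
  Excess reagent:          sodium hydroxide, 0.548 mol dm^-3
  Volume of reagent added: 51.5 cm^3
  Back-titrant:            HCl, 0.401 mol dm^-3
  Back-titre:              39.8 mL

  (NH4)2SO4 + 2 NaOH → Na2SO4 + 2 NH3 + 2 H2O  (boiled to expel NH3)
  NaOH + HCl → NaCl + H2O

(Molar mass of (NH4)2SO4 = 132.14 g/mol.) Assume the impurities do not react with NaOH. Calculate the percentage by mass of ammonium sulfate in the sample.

n(NaOH) added = 0.0515 × 0.548 = 0.0282 mol
n(HCl) used in back-titration = 0.0398 × 0.401 = 0.0160 mol
n(NaOH) left over = 0.0160 mol (1:1 ratio)
n(NaOH) consumed by analyte = 0.0282 − 0.0160 = 0.0123 mol
From the 1:2 ratio, n((NH4)2SO4) = 1/2 × 0.0123 = 6.13 × 10^-3 mol
mass of (NH4)2SO4 = 6.13 × 10^-3 × 132.14 = 0.810 g
% (NH4)2SO4 = 0.810 / 0.921 × 100 = 88.0 %

88.0 %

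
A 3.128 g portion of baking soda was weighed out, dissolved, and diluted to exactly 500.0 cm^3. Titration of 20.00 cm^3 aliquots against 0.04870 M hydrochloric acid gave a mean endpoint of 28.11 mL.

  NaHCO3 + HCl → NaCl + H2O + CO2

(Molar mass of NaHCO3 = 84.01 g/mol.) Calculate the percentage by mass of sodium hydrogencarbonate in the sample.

91.92 %

n(HCl) per titration = 0.02811 × 0.04870 = 1.369 × 10^-3 mol
n(NaHCO3) in each aliquot = 1.369 × 10^-3 mol (1:1 ratio)
n(NaHCO3) in the whole flask = 1.369 × 10^-3 × 500.0/20.00 = 0.03422 mol
mass of NaHCO3 = 0.03422 × 84.01 = 2.875 g
% NaHCO3 = 2.875 / 3.128 × 100 = 91.92 %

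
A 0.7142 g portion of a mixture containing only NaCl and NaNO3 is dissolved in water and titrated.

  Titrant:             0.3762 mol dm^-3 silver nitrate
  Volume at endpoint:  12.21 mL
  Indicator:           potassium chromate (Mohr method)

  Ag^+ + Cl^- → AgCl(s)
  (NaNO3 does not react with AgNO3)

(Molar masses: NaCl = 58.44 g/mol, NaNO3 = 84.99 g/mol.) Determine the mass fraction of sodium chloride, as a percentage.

n(AgNO3) = 0.01221 × 0.3762 = 4.593 × 10^-3 mol
Let x = n(NaCl), y = n(NaNO3).
Titrant: 1x = 4.593 × 10^-3;  mass: 58.44x + 84.99y = 0.7142
Solving, x = 4.593 × 10^-3 mol, y = 5.245 × 10^-3 mol
mass of NaCl = 4.593 × 10^-3 × 58.44 = 0.2684 g
% NaCl = 0.2684 / 0.7142 × 100 = 37.59 %

37.59 %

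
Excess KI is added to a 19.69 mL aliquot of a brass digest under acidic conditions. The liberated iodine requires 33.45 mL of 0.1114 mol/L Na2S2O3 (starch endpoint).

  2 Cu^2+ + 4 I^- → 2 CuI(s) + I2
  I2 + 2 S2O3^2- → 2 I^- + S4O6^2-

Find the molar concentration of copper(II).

n(S2O3^2-) = 0.03345 × 0.1114 = 3.726 × 10^-3 mol
n(I2) = n(S2O3^2-)/2 = 1.863 × 10^-3 mol
From the 2:1 ratio, n(Cu2+) in the aliquot = 2/1 × 1.863 × 10^-3 = 3.726 × 10^-3 mol
[Cu2+] = 3.726 × 10^-3 / 0.01969 = 0.1892 mol/L

0.1892 mol/L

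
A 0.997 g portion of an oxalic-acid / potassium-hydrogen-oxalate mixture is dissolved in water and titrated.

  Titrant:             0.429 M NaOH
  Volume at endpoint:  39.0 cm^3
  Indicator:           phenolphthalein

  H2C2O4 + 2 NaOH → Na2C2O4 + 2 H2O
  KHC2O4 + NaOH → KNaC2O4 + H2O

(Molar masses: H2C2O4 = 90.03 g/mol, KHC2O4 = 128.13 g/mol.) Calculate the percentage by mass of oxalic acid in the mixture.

62.3 %

n(NaOH) = 0.0390 × 0.429 = 0.0167 mol
Let x = n(H2C2O4), y = n(KHC2O4).
Titrant: 2x + 1y = 0.0167;  mass: 90.03x + 128.13y = 0.997
Solving, x = 6.90 × 10^-3 mol, y = 2.93 × 10^-3 mol
mass of H2C2O4 = 6.90 × 10^-3 × 90.03 = 0.621 g
% H2C2O4 = 0.621 / 0.997 × 100 = 62.3 %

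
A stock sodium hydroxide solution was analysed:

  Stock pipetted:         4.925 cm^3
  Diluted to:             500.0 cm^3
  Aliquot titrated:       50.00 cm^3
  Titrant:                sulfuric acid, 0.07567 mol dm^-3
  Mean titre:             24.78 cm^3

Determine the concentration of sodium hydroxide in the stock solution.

2 NaOH + H2SO4 → Na2SO4 + 2 H2O
n(H2SO4) = 0.02478 × 0.07567 = 1.875 × 10^-3 mol
From the 2:1 ratio, n(NaOH) in the aliquot = 2/1 × 1.875 × 10^-3 = 3.750 × 10^-3 mol
[NaOH]_dilute = 3.750 × 10^-3 / 0.05000 = 0.07500 mol/L
Dilution factor = 500.0 / 4.925 = 101.5
[NaOH]_stock = 0.07500 × 101.5 = 7.615 mol/L

7.615 mol/L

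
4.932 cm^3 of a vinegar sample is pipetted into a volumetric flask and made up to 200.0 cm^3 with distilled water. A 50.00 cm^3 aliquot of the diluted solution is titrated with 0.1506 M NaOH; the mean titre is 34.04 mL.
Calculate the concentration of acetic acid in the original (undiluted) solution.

4.158 M

CH3COOH + NaOH → CH3COONa + H2O
n(NaOH) = 0.03404 × 0.1506 = 5.126 × 10^-3 mol
n(CH3COOH) in the aliquot = 5.126 × 10^-3 mol (1:1 ratio)
[CH3COOH]_dilute = 5.126 × 10^-3 / 0.05000 = 0.1025 mol/L
Dilution factor = 200.0 / 4.932 = 40.55
[CH3COOH]_stock = 0.1025 × 40.55 = 4.158 mol/L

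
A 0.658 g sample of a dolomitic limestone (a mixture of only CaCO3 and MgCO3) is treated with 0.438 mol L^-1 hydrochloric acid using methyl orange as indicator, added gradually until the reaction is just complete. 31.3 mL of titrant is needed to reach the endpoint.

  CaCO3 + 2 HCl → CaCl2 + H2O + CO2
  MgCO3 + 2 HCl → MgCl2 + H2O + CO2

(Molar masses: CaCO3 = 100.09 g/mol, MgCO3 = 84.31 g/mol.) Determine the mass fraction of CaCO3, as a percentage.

n(HCl) = 0.0313 × 0.438 = 0.0137 mol
Let x = n(CaCO3), y = n(MgCO3).
Titrant: 2x + 2y = 0.0137;  mass: 100.09x + 84.31y = 0.658
Solving, x = 5.07 × 10^-3 mol, y = 1.78 × 10^-3 mol
mass of CaCO3 = 5.07 × 10^-3 × 100.09 = 0.508 g
% CaCO3 = 0.508 / 0.658 × 100 = 77.2 %

77.2 %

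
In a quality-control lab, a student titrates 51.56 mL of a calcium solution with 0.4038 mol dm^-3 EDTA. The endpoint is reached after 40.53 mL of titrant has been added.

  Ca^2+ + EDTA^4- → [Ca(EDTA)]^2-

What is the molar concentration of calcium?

0.3174 mol/L

n(EDTA) = 0.04053 L × 0.4038 mol/L = 0.01637 mol
n(Ca2+) = 0.01637 mol (1:1 mole ratio)
[Ca2+] = 0.01637 mol / 0.05156 L = 0.3174 mol/L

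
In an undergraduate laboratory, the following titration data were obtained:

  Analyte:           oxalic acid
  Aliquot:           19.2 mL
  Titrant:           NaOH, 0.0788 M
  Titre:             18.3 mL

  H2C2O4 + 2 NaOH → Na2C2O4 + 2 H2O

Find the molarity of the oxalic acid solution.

n(NaOH) = 0.0183 L × 0.0788 mol/L = 1.44 × 10^-3 mol
From the 1:2 mole ratio, n(H2C2O4) = 1/2 × 1.44 × 10^-3 = 7.21 × 10^-4 mol
[H2C2O4] = 7.21 × 10^-4 mol / 0.0192 L = 0.0376 mol/L

0.0376 M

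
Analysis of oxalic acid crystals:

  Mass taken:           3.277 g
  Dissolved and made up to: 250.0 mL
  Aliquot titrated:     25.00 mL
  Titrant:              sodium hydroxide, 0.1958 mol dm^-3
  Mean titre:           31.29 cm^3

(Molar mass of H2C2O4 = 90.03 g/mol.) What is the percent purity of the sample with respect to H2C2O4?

H2C2O4 + 2 NaOH → Na2C2O4 + 2 H2O
n(NaOH) per titration = 0.03129 × 0.1958 = 6.127 × 10^-3 mol
From the 1:2 ratio, n(H2C2O4) in each aliquot = 1/2 × 6.127 × 10^-3 = 3.063 × 10^-3 mol
n(H2C2O4) in the whole flask = 3.063 × 10^-3 × 250.0/25.00 = 0.03063 mol
mass of H2C2O4 = 0.03063 × 90.03 = 2.758 g
% H2C2O4 = 2.758 / 3.277 × 100 = 84.16 %

84.16 %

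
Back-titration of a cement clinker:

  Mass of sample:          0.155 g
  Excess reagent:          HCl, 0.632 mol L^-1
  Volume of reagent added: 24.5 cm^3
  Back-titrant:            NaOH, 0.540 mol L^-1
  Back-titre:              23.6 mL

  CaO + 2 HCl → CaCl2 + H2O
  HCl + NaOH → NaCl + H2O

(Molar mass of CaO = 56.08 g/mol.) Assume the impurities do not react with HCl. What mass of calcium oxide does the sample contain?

0.0768 g

n(HCl) added = 0.0245 × 0.632 = 0.0155 mol
n(NaOH) used in back-titration = 0.0236 × 0.540 = 0.0127 mol
n(HCl) left over = 0.0127 mol (1:1 ratio)
n(HCl) consumed by analyte = 0.0155 − 0.0127 = 2.74 × 10^-3 mol
From the 1:2 ratio, n(CaO) = 1/2 × 2.74 × 10^-3 = 1.37 × 10^-3 mol
mass of CaO = 1.37 × 10^-3 × 56.08 = 0.0768 g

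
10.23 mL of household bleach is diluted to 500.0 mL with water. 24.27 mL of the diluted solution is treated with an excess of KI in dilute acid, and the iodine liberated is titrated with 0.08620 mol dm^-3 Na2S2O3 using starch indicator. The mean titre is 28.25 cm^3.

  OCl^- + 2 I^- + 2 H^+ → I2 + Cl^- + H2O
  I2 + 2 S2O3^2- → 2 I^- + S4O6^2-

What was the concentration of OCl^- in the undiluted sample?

2.452 mol/L

n(S2O3^2-) = 0.02825 × 0.08620 = 2.435 × 10^-3 mol
n(I2) = n(S2O3^2-)/2 = 1.218 × 10^-3 mol
n(OCl^-) in the aliquot = 1.218 × 10^-3 mol (1:1 ratio)
[OCl^-]_dilute = 1.218 × 10^-3 / 0.02427 = 0.05017 mol/L
[OCl^-]_original = 0.05017 × 500.0/10.23 = 2.452 mol/L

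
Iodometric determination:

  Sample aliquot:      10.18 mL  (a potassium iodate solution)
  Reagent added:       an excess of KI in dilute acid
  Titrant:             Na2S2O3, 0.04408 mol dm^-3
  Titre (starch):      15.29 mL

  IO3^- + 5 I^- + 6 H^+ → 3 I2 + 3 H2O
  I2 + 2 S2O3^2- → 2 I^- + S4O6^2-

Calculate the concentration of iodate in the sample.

n(S2O3^2-) = 0.01529 × 0.04408 = 6.740 × 10^-4 mol
n(I2) = n(S2O3^2-)/2 = 3.370 × 10^-4 mol
From the 1:3 ratio, n(IO3^-) in the aliquot = 1/3 × 3.370 × 10^-4 = 1.123 × 10^-4 mol
[IO3^-] = 1.123 × 10^-4 / 0.01018 = 0.01103 mol/L

0.01103 mol/L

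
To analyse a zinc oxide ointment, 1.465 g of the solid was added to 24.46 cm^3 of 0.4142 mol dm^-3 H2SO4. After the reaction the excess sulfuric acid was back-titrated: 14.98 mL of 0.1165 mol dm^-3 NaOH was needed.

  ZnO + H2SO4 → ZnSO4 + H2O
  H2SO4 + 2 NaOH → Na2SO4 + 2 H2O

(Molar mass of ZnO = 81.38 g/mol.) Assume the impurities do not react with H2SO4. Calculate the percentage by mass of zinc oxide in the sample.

51.43 %

n(H2SO4) added = 0.02446 × 0.4142 = 0.01013 mol
n(NaOH) used in back-titration = 0.01498 × 0.1165 = 1.745 × 10^-3 mol
From the 1:2 ratio, n(H2SO4) left over = 1/2 × 1.745 × 10^-3 = 8.726 × 10^-4 mol
n(H2SO4) consumed by analyte = 0.01013 − 8.726 × 10^-4 = 9.259 × 10^-3 mol
n(ZnO) = 9.259 × 10^-3 mol (1:1 ratio)
mass of ZnO = 9.259 × 10^-3 × 81.38 = 0.7535 g
% ZnO = 0.7535 / 1.465 × 100 = 51.43 %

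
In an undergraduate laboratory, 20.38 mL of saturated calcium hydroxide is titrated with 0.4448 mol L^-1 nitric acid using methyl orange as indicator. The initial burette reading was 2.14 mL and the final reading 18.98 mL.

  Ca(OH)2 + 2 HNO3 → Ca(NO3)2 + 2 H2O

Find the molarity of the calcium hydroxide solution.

0.1838 mol/L

n(HNO3) = 0.01684 L × 0.4448 mol/L = 7.490 × 10^-3 mol
From the 1:2 mole ratio, n(Ca(OH)2) = 1/2 × 7.490 × 10^-3 = 3.745 × 10^-3 mol
[Ca(OH)2] = 3.745 × 10^-3 mol / 0.02038 L = 0.1838 mol/L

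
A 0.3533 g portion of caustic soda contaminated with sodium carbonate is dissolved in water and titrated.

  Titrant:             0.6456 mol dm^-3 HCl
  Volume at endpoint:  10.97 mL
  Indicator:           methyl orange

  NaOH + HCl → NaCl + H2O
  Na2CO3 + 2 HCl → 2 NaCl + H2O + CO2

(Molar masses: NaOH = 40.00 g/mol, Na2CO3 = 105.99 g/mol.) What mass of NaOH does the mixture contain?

0.06779 g

n(HCl) = 0.01097 × 0.6456 = 7.082 × 10^-3 mol
Let x = n(NaOH), y = n(Na2CO3).
Titrant: 1x + 2y = 7.082 × 10^-3;  mass: 40.00x + 105.99y = 0.3533
Solving, x = 1.695 × 10^-3 mol, y = 2.694 × 10^-3 mol
mass of NaOH = 1.695 × 10^-3 × 40.00 = 0.06779 g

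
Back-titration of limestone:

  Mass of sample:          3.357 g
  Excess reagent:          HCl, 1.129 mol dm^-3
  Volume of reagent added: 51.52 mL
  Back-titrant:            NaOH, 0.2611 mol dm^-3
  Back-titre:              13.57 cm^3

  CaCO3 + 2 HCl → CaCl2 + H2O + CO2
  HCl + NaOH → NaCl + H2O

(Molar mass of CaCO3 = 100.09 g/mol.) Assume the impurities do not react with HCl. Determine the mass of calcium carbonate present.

n(HCl) added = 0.05152 × 1.129 = 0.05817 mol
n(NaOH) used in back-titration = 0.01357 × 0.2611 = 3.543 × 10^-3 mol
n(HCl) left over = 3.543 × 10^-3 mol (1:1 ratio)
n(HCl) consumed by analyte = 0.05817 − 3.543 × 10^-3 = 0.05462 mol
From the 1:2 ratio, n(CaCO3) = 1/2 × 0.05462 = 0.02731 mol
mass of CaCO3 = 0.02731 × 100.09 = 2.734 g

2.734 g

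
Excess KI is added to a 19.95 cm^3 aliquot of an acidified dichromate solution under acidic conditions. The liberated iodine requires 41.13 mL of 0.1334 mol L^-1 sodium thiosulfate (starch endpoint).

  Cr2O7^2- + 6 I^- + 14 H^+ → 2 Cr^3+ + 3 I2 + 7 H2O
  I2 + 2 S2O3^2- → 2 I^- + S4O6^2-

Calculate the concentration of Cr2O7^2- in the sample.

0.04584 mol/L

n(S2O3^2-) = 0.04113 × 0.1334 = 5.487 × 10^-3 mol
n(I2) = n(S2O3^2-)/2 = 2.743 × 10^-3 mol
From the 1:3 ratio, n(Cr2O7^2-) in the aliquot = 1/3 × 2.743 × 10^-3 = 9.145 × 10^-4 mol
[Cr2O7^2-] = 9.145 × 10^-4 / 0.01995 = 0.04584 mol/L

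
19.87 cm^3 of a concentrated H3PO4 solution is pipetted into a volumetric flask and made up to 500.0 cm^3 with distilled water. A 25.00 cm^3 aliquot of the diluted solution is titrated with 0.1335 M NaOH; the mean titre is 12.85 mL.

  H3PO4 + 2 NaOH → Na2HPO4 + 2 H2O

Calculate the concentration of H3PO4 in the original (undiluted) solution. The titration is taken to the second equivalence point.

0.8633 M

n(NaOH) = 0.01285 × 0.1335 = 1.715 × 10^-3 mol
From the 1:2 ratio, n(H3PO4) in the aliquot = 1/2 × 1.715 × 10^-3 = 8.577 × 10^-4 mol
[H3PO4]_dilute = 8.577 × 10^-4 / 0.02500 = 0.03431 mol/L
Dilution factor = 500.0 / 19.87 = 25.16
[H3PO4]_stock = 0.03431 × 25.16 = 0.8633 mol/L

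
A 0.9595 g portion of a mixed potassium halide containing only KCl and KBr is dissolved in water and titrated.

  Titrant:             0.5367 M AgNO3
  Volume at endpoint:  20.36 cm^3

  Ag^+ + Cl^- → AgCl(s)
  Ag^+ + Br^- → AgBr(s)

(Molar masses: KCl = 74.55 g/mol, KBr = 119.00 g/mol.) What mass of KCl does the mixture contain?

0.5716 g

n(AgNO3) = 0.02036 × 0.5367 = 0.01093 mol
Let x = n(KCl), y = n(KBr).
Titrant: 1x + 1y = 0.01093;  mass: 74.55x + 119.00y = 0.9595
Solving, x = 7.668 × 10^-3 mol, y = 3.259 × 10^-3 mol
mass of KCl = 7.668 × 10^-3 × 74.55 = 0.5716 g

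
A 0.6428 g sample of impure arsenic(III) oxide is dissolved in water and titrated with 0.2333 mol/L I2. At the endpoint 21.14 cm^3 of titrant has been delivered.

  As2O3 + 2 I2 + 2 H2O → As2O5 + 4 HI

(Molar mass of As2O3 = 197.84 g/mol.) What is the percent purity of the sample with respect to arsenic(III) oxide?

75.90 %

n(I2) = 0.02114 L × 0.2333 mol/L = 4.932 × 10^-3 mol
From the 1:2 ratio, n(As2O3) = 1/2 × 4.932 × 10^-3 = 2.466 × 10^-3 mol
mass of As2O3 = 2.466 × 10^-3 × 197.84 g/mol = 0.4879 g
% As2O3 = 0.4879 / 0.6428 × 100 = 75.90 %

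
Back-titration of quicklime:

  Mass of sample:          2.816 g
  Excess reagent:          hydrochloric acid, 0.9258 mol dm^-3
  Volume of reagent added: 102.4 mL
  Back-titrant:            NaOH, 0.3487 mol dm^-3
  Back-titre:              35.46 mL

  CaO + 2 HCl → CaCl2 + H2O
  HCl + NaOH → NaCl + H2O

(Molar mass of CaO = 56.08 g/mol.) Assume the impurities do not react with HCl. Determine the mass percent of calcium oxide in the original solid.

n(HCl) added = 0.1024 × 0.9258 = 0.09480 mol
n(NaOH) used in back-titration = 0.03546 × 0.3487 = 0.01236 mol
n(HCl) left over = 0.01236 mol (1:1 ratio)
n(HCl) consumed by analyte = 0.09480 − 0.01236 = 0.08244 mol
From the 1:2 ratio, n(CaO) = 1/2 × 0.08244 = 0.04122 mol
mass of CaO = 0.04122 × 56.08 = 2.312 g
% CaO = 2.312 / 2.816 × 100 = 82.09 %

82.09 %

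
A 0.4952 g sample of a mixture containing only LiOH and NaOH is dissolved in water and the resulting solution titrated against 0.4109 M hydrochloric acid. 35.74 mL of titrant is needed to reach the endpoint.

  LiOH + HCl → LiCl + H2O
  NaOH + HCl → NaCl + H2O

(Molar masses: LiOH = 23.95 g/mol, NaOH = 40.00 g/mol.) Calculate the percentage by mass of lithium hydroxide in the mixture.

27.79 %

n(HCl) = 0.03574 × 0.4109 = 0.01469 mol
Let x = n(LiOH), y = n(NaOH).
Titrant: 1x + 1y = 0.01469;  mass: 23.95x + 40.00y = 0.4952
Solving, x = 5.746 × 10^-3 mol, y = 8.940 × 10^-3 mol
mass of LiOH = 5.746 × 10^-3 × 23.95 = 0.1376 g
% LiOH = 0.1376 / 0.4952 × 100 = 27.79 %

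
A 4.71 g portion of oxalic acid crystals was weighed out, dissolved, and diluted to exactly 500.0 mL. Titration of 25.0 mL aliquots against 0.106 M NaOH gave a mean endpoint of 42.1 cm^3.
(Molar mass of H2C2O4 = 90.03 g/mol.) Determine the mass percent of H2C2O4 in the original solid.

H2C2O4 + 2 NaOH → Na2C2O4 + 2 H2O
n(NaOH) per titration = 0.0421 × 0.106 = 4.46 × 10^-3 mol
From the 1:2 ratio, n(H2C2O4) in each aliquot = 1/2 × 4.46 × 10^-3 = 2.23 × 10^-3 mol
n(H2C2O4) in the whole flask = 2.23 × 10^-3 × 500.0/25.0 = 0.0446 mol
mass of H2C2O4 = 0.0446 × 90.03 = 4.02 g
% H2C2O4 = 4.02 / 4.71 × 100 = 85.3 %

85.3 %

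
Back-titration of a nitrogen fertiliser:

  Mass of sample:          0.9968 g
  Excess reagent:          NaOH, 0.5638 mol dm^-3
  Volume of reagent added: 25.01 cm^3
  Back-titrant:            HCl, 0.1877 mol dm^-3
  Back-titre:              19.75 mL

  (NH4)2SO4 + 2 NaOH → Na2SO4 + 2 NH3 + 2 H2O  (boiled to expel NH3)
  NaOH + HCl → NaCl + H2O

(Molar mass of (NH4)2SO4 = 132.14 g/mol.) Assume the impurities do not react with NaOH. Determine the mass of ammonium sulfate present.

0.6867 g

n(NaOH) added = 0.02501 × 0.5638 = 0.01410 mol
n(HCl) used in back-titration = 0.01975 × 0.1877 = 3.707 × 10^-3 mol
n(NaOH) left over = 3.707 × 10^-3 mol (1:1 ratio)
n(NaOH) consumed by analyte = 0.01410 − 3.707 × 10^-3 = 0.01039 mol
From the 1:2 ratio, n((NH4)2SO4) = 1/2 × 0.01039 = 5.197 × 10^-3 mol
mass of (NH4)2SO4 = 5.197 × 10^-3 × 132.14 = 0.6867 g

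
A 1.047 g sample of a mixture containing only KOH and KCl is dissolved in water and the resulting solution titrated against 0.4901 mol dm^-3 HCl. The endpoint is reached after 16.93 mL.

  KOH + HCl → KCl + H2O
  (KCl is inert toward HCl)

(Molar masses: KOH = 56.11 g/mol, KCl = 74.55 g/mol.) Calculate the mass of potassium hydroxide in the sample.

n(HCl) = 0.01693 × 0.4901 = 8.297 × 10^-3 mol
Let x = n(KOH), y = n(KCl).
Titrant: 1x = 8.297 × 10^-3;  mass: 56.11x + 74.55y = 1.047
Solving, x = 8.297 × 10^-3 mol, y = 7.799 × 10^-3 mol
mass of KOH = 8.297 × 10^-3 × 56.11 = 0.4656 g

0.4656 g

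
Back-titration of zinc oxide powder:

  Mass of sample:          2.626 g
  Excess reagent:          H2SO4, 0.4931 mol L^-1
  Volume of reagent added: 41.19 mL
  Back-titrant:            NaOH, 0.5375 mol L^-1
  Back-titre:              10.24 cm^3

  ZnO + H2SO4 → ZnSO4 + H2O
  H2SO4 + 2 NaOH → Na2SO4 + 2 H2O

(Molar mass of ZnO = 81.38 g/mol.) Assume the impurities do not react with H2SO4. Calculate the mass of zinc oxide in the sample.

n(H2SO4) added = 0.04119 × 0.4931 = 0.02031 mol
n(NaOH) used in back-titration = 0.01024 × 0.5375 = 5.504 × 10^-3 mol
From the 1:2 ratio, n(H2SO4) left over = 1/2 × 5.504 × 10^-3 = 2.752 × 10^-3 mol
n(H2SO4) consumed by analyte = 0.02031 − 2.752 × 10^-3 = 0.01756 mol
n(ZnO) = 0.01756 mol (1:1 ratio)
mass of ZnO = 0.01756 × 81.38 = 1.429 g

1.429 g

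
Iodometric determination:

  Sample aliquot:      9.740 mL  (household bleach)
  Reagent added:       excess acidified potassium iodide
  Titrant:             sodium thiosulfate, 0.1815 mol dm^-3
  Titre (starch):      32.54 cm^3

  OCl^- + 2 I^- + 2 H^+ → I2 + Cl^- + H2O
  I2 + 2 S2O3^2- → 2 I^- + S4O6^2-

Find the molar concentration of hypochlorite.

n(S2O3^2-) = 0.03254 × 0.1815 = 5.906 × 10^-3 mol
n(I2) = n(S2O3^2-)/2 = 2.953 × 10^-3 mol
n(OCl^-) in the aliquot = 2.953 × 10^-3 mol (1:1 ratio)
[OCl^-] = 2.953 × 10^-3 / 0.009740 = 0.3032 mol/L

0.3032 mol/L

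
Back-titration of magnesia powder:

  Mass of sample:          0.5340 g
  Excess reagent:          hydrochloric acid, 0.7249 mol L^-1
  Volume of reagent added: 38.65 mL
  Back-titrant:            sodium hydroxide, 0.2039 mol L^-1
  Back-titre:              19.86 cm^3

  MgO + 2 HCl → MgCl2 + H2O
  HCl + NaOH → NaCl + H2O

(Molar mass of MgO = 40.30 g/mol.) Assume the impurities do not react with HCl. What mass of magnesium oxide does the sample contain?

0.4830 g

n(HCl) added = 0.03865 × 0.7249 = 0.02802 mol
n(NaOH) used in back-titration = 0.01986 × 0.2039 = 4.049 × 10^-3 mol
n(HCl) left over = 4.049 × 10^-3 mol (1:1 ratio)
n(HCl) consumed by analyte = 0.02802 − 4.049 × 10^-3 = 0.02397 mol
From the 1:2 ratio, n(MgO) = 1/2 × 0.02397 = 0.01198 mol
mass of MgO = 0.01198 × 40.30 = 0.4830 g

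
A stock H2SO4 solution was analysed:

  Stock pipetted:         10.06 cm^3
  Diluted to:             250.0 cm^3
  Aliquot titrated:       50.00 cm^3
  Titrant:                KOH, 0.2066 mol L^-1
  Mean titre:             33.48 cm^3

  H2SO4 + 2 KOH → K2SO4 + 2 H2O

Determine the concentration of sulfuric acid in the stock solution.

n(KOH) = 0.03348 × 0.2066 = 6.917 × 10^-3 mol
From the 1:2 ratio, n(H2SO4) in the aliquot = 1/2 × 6.917 × 10^-3 = 3.458 × 10^-3 mol
[H2SO4]_dilute = 3.458 × 10^-3 / 0.05000 = 0.06917 mol/L
Dilution factor = 250.0 / 10.06 = 24.85
[H2SO4]_stock = 0.06917 × 24.85 = 1.719 mol/L

1.719 mol/L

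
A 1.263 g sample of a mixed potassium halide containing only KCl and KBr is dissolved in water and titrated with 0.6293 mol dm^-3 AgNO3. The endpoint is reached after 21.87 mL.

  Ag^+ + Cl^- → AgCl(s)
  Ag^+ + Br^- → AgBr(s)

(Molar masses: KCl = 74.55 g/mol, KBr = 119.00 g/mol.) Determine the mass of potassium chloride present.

n(AgNO3) = 0.02187 × 0.6293 = 0.01376 mol
Let x = n(KCl), y = n(KBr).
Titrant: 1x + 1y = 0.01376;  mass: 74.55x + 119.00y = 1.263
Solving, x = 8.431 × 10^-3 mol, y = 5.331 × 10^-3 mol
mass of KCl = 8.431 × 10^-3 × 74.55 = 0.6286 g

0.6286 g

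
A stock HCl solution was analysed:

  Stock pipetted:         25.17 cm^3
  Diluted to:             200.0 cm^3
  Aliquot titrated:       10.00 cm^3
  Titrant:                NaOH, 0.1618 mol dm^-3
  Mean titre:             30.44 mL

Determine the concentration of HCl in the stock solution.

3.914 mol/L

HCl + NaOH → NaCl + H2O
n(NaOH) = 0.03044 × 0.1618 = 4.925 × 10^-3 mol
n(HCl) in the aliquot = 4.925 × 10^-3 mol (1:1 ratio)
[HCl]_dilute = 4.925 × 10^-3 / 0.01000 = 0.4925 mol/L
Dilution factor = 200.0 / 25.17 = 7.946
[HCl]_stock = 0.4925 × 7.946 = 3.914 mol/L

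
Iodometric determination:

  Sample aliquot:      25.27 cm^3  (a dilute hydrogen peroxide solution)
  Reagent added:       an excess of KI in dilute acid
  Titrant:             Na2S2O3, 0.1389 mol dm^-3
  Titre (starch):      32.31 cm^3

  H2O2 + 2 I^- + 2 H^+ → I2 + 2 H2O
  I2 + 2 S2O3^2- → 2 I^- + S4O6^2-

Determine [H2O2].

0.08880 mol/L

n(S2O3^2-) = 0.03231 × 0.1389 = 4.488 × 10^-3 mol
n(I2) = n(S2O3^2-)/2 = 2.244 × 10^-3 mol
n(H2O2) in the aliquot = 2.244 × 10^-3 mol (1:1 ratio)
[H2O2] = 2.244 × 10^-3 / 0.02527 = 0.08880 mol/L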